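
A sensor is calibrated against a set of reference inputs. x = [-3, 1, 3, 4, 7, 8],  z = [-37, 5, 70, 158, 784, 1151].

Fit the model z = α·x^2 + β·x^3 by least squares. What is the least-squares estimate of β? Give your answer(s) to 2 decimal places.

β = 2.01

Compute the Gram sums: Σx^2·x^2 = 6916, Σx^2·x^3 = 50600, Σx^3·x^3 = 385348.
For Aᵀz: Σx^2·z = 114910, Σx^3·z = 871230.
AᵀA·[α, β]ᵀ = Aᵀz becomes [[6916, 50600]; [50600, 385348]]·[α, β]ᵀ = [114910, 871230]ᵀ.
det = 6916·385348 − 50600² = 104706768.
α = (114910·385348 − 50600·871230)/104706768 = 24512585/13088346; β = (6916·871230 − 50600·114910)/104706768 = 26372585/13088346.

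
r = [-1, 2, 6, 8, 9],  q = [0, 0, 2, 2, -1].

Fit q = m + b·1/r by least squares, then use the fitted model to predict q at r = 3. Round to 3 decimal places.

Setting ∂/∂m … = 0 gives: 5·m + (-7/72)·b = 3;  (-7/72)·m + (6769/5184)·b = 17/36.
Eliminating b: (6769/5184)·(row 1) − (-7/72)·(row 2) gives (8449/1296)·m = (6769/5184)·3 − (-7/72)·(17/36) = 20545/5184, so m = 2935/4828.
Then b = ((17/36) − (-7/72)·(2935/4828))/(6769/5184) = 3438/8449.
At r = 3: q̂ = (2935/4828)·(1) + (3438/8449)·(1/3) = 25129/33796.

q̂ = 0.744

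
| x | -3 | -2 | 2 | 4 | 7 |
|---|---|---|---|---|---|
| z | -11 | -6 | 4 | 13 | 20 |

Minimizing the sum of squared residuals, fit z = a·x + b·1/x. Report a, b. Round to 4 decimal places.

a = 3.0137, b = -0.4246

Compute the Gram sums: Σx·x = 82, Σx·1/x = 5, Σ1/x·1/x = 4897/7056.
Moment sums: Σx·z = 245, Σ1/x·z = 1241/84.
So MᵀM·[a, b]ᵀ = Mᵀz: [[82, 5]; [5, 4897/7056]]·[a, b]ᵀ = [245, 1241/84]ᵀ.
Eliminating b: (4897/7056)·(row 1) − 5·(row 2) gives (112577/3528)·a = (4897/7056)·245 − 5·(1241/84) = 96935/1008, so a = 678545/225154.
Then b = ((1241/84) − 5·(678545/225154))/(4897/7056) = -47796/112577.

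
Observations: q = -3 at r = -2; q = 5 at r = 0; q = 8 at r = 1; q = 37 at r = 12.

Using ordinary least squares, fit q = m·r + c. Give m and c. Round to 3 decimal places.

Compute the Gram sums: Σr·r = 149, Σr = 11, Σ1 = 4.
And Σr·q = 458, Σq = 47.
Eliminating c: 4·(row 1) − 11·(row 2) gives 475·m = 4·458 − 11·47 = 1315, so m = 263/95.
Then c = (47 − 11·(263/95))/4 = 393/95.

m = 2.768, c = 4.137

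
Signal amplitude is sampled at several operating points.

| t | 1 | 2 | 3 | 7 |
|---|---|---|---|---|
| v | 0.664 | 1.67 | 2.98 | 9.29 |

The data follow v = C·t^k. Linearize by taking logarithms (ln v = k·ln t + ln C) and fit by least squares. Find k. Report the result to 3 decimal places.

k = 1.359

Linearized form: ln v = k·ln t + ln C. From the 4 transformed points,
Σln t = 3.7377, Σ(ln t)² = 5.4740, Σln v = 3.4242, Σln t·ln v = 5.8924.
Equations: 5.4740·k + 3.7377·ln C = 5.8924;  3.7377·k + 4·ln C = 3.4242.
Solving (det = 7.9257): k = 1.35899, ln C = -0.41381.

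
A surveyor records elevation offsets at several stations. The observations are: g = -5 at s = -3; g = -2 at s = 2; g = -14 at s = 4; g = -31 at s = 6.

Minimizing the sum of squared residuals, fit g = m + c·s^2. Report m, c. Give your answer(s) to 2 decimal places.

From the data, Σ1 = 4, Σs^2 = 65, Σs^2·s^2 = 1649.
Moment sums: Σg = -52, Σs^2·g = -1393.
Normal equations: [[4, 65]; [65, 1649]]·[m, c]ᵀ = [-52, -1393]ᵀ.
Δ = 4·1649 − 65² = 2371.
m = ((-52)·1649 − 65·(-1393))/2371 = 4797/2371; c = (4·(-1393) − 65·(-52))/2371 = -2192/2371.

m = 2.02, c = -0.92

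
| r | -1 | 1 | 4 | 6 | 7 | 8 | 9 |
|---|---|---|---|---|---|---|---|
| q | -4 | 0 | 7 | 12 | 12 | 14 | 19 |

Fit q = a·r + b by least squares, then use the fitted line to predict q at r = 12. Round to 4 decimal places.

Sums needed: Σr·r = 248, Σr = 34, Σ1 = 7.
Moment sums: Σr·q = 471, Σq = 60.
Δ = 248·7 − 34² = 580.
a = (471·7 − 34·60)/580 = 1257/580; b = (248·60 − 34·471)/580 = -567/290.
At r = 12: q̂ = (1257/580)·(12) + (-567/290)·(1) = 1395/58.

q̂ = 24.0517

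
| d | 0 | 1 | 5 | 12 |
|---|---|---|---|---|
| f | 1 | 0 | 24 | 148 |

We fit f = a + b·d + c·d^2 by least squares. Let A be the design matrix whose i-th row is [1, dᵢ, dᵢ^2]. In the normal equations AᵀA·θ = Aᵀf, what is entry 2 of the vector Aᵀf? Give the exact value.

1896

Entry 2 ↔ basis d, so (Aᵀf)_{2} = Σᵢ (d)·fᵢ = (0)·(1) + (1)·(0) + (5)·(24) + (12)·(148) = 1896.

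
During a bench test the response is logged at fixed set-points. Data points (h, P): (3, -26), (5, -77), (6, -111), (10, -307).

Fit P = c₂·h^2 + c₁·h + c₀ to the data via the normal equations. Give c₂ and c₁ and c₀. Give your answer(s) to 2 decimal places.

c₂ = -2.94, c₁ = -1.86, c₀ = 6.05

With design matrix M, MᵀM = [[12002, 1368, 170]; [1368, 170, 24]; [170, 24, 4]] and MᵀP = [-36855, -4199, -521]ᵀ.
Solving the 3×3 system (Gaussian elimination) gives c₂ = -9121/3098, c₁ = -5771/3098, c₀ = 9377/1549.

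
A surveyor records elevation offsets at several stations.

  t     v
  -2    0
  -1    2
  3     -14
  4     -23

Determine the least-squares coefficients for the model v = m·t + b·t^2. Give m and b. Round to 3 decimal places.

Normal-equation sums: Σt·t = 30, Σt·t^2 = 82, Σt^2·t^2 = 354.
And Σt·v = -136, Σt^2·v = -492.
Eliminating b: 354·(row 1) − 82·(row 2) gives 3896·m = 354·(-136) − 82·(-492) = -7800, so m = -975/487.
Then b = ((-492) − 82·(-975/487))/354 = -451/487.

m = -2.002, b = -0.926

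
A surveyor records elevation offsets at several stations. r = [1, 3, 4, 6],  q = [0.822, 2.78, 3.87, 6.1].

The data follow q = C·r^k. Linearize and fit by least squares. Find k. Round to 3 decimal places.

Linearized form: ln q = k·ln r + ln C. From the 4 transformed points,
Σln r = 4.2767, Σ(ln r)² = 6.3392, Σln q = 3.9880, Σln r·ln q = 6.2393.
Equations: 6.3392·k + 4.2767·ln C = 6.2393;  4.2767·k + 4·ln C = 3.9880.
Slope k = (n·Σln r·ln q − Σln r·Σln q)/(n·Σ(ln r)² − (Σln r)²) = (4·6.2393 − 4.2767·3.9880)/7.0668 = 1.11818; ln C = (Σln q − k·Σln r)/n = -0.19853.

k = 1.118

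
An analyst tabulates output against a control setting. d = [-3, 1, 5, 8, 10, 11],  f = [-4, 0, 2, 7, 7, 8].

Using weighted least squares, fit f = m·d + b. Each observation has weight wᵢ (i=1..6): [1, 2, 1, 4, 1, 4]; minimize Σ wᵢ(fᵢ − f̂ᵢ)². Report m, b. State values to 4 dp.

Sums needed: Σwᵢ·d·d = 876, Σwᵢ·d = 90, Σwᵢ·1 = 13.
Moment sums: Σwᵢ·d·f = 668, Σwᵢ·f = 65.
MᵀWM·[m, b]ᵀ = MᵀWf becomes [[876, 90]; [90, 13]]·[m, b]ᵀ = [668, 65]ᵀ.
det = 876·13 − 90² = 3288.
m = (668·13 − 90·65)/3288 = 1417/1644; b = (876·65 − 90·668)/3288 = -265/274.

m = 0.8619, b = -0.9672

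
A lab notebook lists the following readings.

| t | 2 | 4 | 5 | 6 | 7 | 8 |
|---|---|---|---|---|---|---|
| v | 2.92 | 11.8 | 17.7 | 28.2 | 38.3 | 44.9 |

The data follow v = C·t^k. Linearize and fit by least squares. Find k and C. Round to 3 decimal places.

k = 2.013, C = 0.724

Let Y = ln v. Fitting Y = k·ln t + ln C by least squares:
Over the data: Σln t = 9.5060, Σ(ln t)² = 16.3136, Σln v = 17.2025, Σln t·ln v = 29.7772.
Normal system: [[16.3136, 9.5060]; [9.5060, 6]]·[k, ln C]ᵀ = [29.7772, 17.2025]ᵀ.
Solving (det = 7.5177): k = 2.01347, ln C = -0.32292, so C = exp(-0.32292) = 0.72403.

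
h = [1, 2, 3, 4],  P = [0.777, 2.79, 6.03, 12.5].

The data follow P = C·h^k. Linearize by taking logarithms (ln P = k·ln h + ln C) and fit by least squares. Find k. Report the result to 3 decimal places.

With ln Pᵢ as the transformed response and ln hᵢ as the regressor:
AᵀA = [[3.6092, 3.1781]; [3.1781, 4]], rhs = [6.1865, 5.0962]ᵀ  (here Σln h = 3.1781, Σ(ln h)² = 3.6092, Σln P = 5.0962, Σln h·ln P = 6.1865).
Solving (det = 4.3368): k = 1.97151, ln C = -0.29234.

k = 1.972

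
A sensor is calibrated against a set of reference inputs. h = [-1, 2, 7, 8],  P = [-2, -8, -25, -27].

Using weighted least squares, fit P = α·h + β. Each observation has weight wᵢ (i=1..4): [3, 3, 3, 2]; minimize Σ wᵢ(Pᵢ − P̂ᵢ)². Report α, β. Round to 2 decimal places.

α = -2.91, β = -3.87

With design matrix A, AᵀWA = [[290, 40]; [40, 11]] and AᵀWP = [-999, -159]ᵀ.
det = 290·11 − 40² = 1590.
α = ((-999)·11 − 40·(-159))/1590 = -1543/530; β = (290·(-159) − 40·(-999))/1590 = -205/53.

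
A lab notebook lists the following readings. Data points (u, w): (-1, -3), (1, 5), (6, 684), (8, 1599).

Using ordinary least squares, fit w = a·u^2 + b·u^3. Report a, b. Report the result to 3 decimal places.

AᵀA·[a, b]ᵀ = Aᵀw reads: 5394·a + 40544·b = 126962;  40544·a + 308802·b = 966440.
(Σu^2·u^2 = 5394, Σu^2·u^3 = 40544, Σu^3·u^3 = 308802, Σu^2·w = 126962, Σu^3·w = 966440.)
Eliminating b: 308802·(row 1) − 40544·(row 2) gives 21862052·a = 308802·126962 − 40544·966440 = 22776164, so a = 247567/237631.
Then b = (966440 − 40544·(247567/237631))/308802 = 711196/237631.

a = 1.042, b = 2.993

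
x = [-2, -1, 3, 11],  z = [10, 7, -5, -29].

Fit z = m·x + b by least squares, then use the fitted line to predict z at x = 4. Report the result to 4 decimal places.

With design matrix A, AᵀA = [[135, 11]; [11, 4]] and Aᵀz = [-361, -17]ᵀ.
det = 135·4 − 11² = 419.
m = ((-361)·4 − 11·(-17))/419 = -3; b = (135·(-17) − 11·(-361))/419 = 4.
At x = 4: ẑ = (-3)·(4) + (4)·(1) = -8.

ẑ = -8.0000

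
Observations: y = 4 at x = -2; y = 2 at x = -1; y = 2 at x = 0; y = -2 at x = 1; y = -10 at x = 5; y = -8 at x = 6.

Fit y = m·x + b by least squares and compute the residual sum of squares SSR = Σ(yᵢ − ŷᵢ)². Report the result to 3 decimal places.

SSR = 9.794

Entries of MᵀM: Σx·x = 67, Σx = 9, Σ1 = 6.
Moment sums: Σx·y = -110, Σy = -12.
Eliminating b: 6·(row 1) − 9·(row 2) gives 321·m = 6·(-110) − 9·(-12) = -552, so m = -184/107.
Then b = ((-12) − 9·(-184/107))/6 = 62/107.
Residuals: -2/107, -32/107, 152/107, -92/107, -212/107, 186/107; SSR = 1048/107.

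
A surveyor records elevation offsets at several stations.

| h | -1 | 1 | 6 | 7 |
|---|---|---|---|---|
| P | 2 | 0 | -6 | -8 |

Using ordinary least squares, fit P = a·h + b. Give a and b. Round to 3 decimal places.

From the data, Σh·h = 87, Σh = 13, Σ1 = 4.
Moment sums: Σh·P = -94, ΣP = -12.
Normal equations: [[87, 13]; [13, 4]]·[a, b]ᵀ = [-94, -12]ᵀ.
det = 87·4 − 13² = 179.
a = ((-94)·4 − 13·(-12))/179 = -220/179; b = (87·(-12) − 13·(-94))/179 = 178/179.

a = -1.229, b = 0.994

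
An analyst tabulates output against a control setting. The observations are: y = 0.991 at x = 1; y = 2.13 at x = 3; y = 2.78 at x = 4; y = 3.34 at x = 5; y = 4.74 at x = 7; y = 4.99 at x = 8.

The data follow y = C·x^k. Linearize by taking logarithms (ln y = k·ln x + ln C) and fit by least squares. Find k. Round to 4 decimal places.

Let Y = ln y. Fitting Y = k·ln x + ln C by least squares:
AᵀA = [[13.8297, 8.1197]; [8.1197, 6]], rhs = [10.5595, 6.1390]ᵀ  (here Σln x = 8.1197, Σ(ln x)² = 13.8297, Σln y = 6.1390, Σln x·ln y = 10.5595).
Δ = 13.8297·6 − (8.1197)² = 17.0487; k = (10.5595·6 − 8.1197·6.1390)/17.0487 = 0.79246, ln C = (13.8297·6.1390 − 8.1197·10.5595)/17.0487 = -0.04926.

k = 0.7925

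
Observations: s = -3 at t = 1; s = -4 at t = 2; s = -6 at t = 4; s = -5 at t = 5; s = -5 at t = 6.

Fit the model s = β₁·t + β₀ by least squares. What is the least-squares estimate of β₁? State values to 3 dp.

β₁ = -0.419

Sums needed: Σt·t = 82, Σt = 18, Σ1 = 5.
For Mᵀs: Σt·s = -90, Σs = -23.
Normal equations: [[82, 18]; [18, 5]]·[β₁, β₀]ᵀ = [-90, -23]ᵀ.
Eliminating β₀: 5·(row 1) − 18·(row 2) gives 86·β₁ = 5·(-90) − 18·(-23) = -36, so β₁ = -18/43.
Then β₀ = ((-23) − 18·(-18/43))/5 = -133/43.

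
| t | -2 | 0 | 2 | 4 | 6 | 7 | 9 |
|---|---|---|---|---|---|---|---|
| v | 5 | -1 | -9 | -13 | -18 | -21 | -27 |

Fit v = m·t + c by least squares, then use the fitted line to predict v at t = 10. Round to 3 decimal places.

With design matrix X, XᵀX = [[190, 26]; [26, 7]] and Xᵀv = [-578, -84]ᵀ.
Determinant 190·7 − 26² = 654.
m = ((-578)·7 − 26·(-84))/654 = -931/327; c = (190·(-84) − 26·(-578))/654 = -466/327.
At t = 10: v̂ = (-931/327)·(10) + (-466/327)·(1) = -9776/327.

v̂ = -29.896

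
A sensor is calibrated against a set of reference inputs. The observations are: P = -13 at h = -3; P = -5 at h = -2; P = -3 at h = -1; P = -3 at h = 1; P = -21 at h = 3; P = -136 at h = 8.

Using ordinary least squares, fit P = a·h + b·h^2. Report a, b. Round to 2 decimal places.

a = -1.29, b = -1.96

Sums needed: Σh·h = 88, Σh·h^2 = 504, Σh^2·h^2 = 4276.
Moment sums: Σh·P = -1102, Σh^2·P = -9036.
Eliminating b: 4276·(row 1) − 504·(row 2) gives 122272·a = 4276·(-1102) − 504·(-9036) = -158008, so a = -19751/15284.
Then b = ((-9036) − 504·(-19751/15284))/4276 = -14985/7642.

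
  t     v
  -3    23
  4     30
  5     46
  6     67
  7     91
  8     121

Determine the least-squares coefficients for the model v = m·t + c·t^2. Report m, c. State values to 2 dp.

Entries of MᵀM: Σt·t = 199, Σt·t^2 = 1233, Σt^2·t^2 = 8755.
For Mᵀv: Σt·v = 2288, Σt^2·v = 16452.
det = 199·8755 − 1233² = 221956.
m = (2288·8755 − 1233·16452)/221956 = -9067/7927; c = (199·16452 − 1233·2288)/221956 = 16173/7927.

m = -1.14, c = 2.04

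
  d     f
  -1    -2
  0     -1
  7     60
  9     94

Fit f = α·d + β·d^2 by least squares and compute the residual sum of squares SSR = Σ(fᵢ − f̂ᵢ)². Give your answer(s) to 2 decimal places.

SSR = 1.50

Entries of XᵀX: Σd·d = 131, Σd·d^2 = 1071, Σd^2·d^2 = 8963.
Moment sums: Σd·f = 1268, Σd^2·f = 10552.
So XᵀX·[α, β]ᵀ = Xᵀf: [[131, 1071]; [1071, 8963]]·[α, β]ᵀ = [1268, 10552]ᵀ.
det = 131·8963 − 1071² = 27112.
α = (1268·8963 − 1071·10552)/27112 = 15973/6778; β = (131·10552 − 1071·1268)/27112 = 6071/6778.
Residuals: -1827/3389, -1, -1305/3389, 812/3389; SSR = 5071/3389.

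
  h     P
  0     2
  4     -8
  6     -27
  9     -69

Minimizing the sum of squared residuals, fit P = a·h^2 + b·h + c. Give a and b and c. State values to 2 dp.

Forming XᵀX = [[8113, 1009, 133]; [1009, 133, 19]; [133, 19, 4]] and XᵀP = [-6689, -815, -102]ᵀ gives XᵀX·[a, b, c]ᵀ = XᵀP.
Solving the 3×3 system (Gaussian elimination) gives a = -5429/5154, b = 8063/5154, c = 1798/859.

a = -1.05, b = 1.56, c = 2.09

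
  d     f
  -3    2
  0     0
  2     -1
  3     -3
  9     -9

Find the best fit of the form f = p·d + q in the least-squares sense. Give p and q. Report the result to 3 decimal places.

With design matrix A, AᵀA = [[103, 11]; [11, 5]] and Aᵀf = [-98, -11]ᵀ.
Determinant 103·5 − 11² = 394.
p = ((-98)·5 − 11·(-11))/394 = -369/394; q = (103·(-11) − 11·(-98))/394 = -55/394.

p = -0.937, q = -0.140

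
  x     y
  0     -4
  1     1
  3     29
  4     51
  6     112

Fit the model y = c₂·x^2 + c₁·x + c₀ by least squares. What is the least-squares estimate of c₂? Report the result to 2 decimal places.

The normal equations are: 1634·c₂ + 308·c₁ + 62·c₀ = 5110;  308·c₂ + 62·c₁ + 14·c₀ = 964;  62·c₂ + 14·c₁ + 5·c₀ = 189.
Solving the 3×3 system (Gaussian elimination) gives c₂ = 92/33, c₁ = 29/11, c₀ = -137/33.

c₂ = 2.79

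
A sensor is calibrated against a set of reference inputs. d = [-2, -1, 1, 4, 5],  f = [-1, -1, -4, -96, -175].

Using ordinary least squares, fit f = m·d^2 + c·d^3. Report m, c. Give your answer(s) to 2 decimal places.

m = -2.15, c = -0.97

Sums needed: Σd^2·d^2 = 899, Σd^2·d^3 = 4117, Σd^3·d^3 = 19787.
Right-hand side: Σd^2·f = -5920, Σd^3·f = -28014.
XᵀX·[m, c]ᵀ = Xᵀf becomes [[899, 4117]; [4117, 19787]]·[m, c]ᵀ = [-5920, -28014]ᵀ.
Determinant 899·19787 − 4117² = 838824.
m = ((-5920)·19787 − 4117·(-28014))/838824 = -902701/419412; c = (899·(-28014) − 4117·(-5920))/838824 = -405973/419412.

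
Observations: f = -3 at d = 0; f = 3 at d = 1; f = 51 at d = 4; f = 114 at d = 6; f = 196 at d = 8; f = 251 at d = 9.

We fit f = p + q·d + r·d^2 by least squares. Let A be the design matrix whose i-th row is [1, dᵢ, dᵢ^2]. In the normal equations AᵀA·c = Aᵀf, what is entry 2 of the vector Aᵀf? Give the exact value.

4718

Entry 2 ↔ basis d, so (Aᵀf)_{2} = Σᵢ (d)·fᵢ = (0)·(-3) + (1)·(3) + (4)·(51) + (6)·(114) + (8)·(196) + (9)·(251) = 4718.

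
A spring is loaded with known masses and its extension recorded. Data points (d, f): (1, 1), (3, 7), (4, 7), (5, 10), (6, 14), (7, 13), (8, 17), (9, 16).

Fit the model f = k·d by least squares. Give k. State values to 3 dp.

k = 1.975

The normal equations are: 281·k = 555.
k = 555/281 = 1.97509.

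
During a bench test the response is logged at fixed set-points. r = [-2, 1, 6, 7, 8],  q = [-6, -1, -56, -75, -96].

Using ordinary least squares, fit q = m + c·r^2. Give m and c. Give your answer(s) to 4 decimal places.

Sums needed: Σ1 = 5, Σr^2 = 154, Σr^2·r^2 = 7810.
And Σq = -234, Σr^2·q = -11860.
Normal equations: [[5, 154]; [154, 7810]]·[m, c]ᵀ = [-234, -11860]ᵀ.
Δ = 5·7810 − 154² = 15334.
m = ((-234)·7810 − 154·(-11860))/15334 = -50/697; c = (5·(-11860) − 154·(-234))/15334 = -11632/7667.

m = -0.0717, c = -1.5172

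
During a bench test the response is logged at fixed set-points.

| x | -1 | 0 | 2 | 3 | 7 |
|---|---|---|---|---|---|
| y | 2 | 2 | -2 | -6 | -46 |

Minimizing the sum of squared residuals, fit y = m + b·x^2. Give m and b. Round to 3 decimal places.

Compute the Gram sums: Σ1 = 5, Σx^2 = 63, Σx^2·x^2 = 2499.
Right-hand side: Σy = -50, Σx^2·y = -2314.
Determinant 5·2499 − 63² = 8526.
m = ((-50)·2499 − 63·(-2314))/8526 = 496/203; b = (5·(-2314) − 63·(-50))/8526 = -4210/4263.

m = 2.443, b = -0.988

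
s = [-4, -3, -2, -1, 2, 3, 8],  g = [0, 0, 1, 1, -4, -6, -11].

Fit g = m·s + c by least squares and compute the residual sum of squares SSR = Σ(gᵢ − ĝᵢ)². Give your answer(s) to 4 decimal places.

Normal-equation sums: Σs·s = 107, Σs = 3, Σ1 = 7.
For Aᵀg: Σs·g = -117, Σg = -19.
Δ = 107·7 − 3² = 740.
m = ((-117)·7 − 3·(-19))/740 = -381/370; c = (107·(-19) − 3·(-117))/740 = -841/370.
Residuals: -683/370, -151/185, 449/370, 83/37, 123/370, -118/185, -181/370; SSR = 2097/185.

SSR = 11.3351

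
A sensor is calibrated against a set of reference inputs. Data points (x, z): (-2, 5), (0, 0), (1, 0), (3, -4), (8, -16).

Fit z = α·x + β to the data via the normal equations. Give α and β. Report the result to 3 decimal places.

α = -2.069, β = 1.138

Forming MᵀM = [[78, 10]; [10, 5]] and Mᵀz = [-150, -15]ᵀ gives MᵀM·[α, β]ᵀ = Mᵀz.
det = 78·5 − 10² = 290.
α = ((-150)·5 − 10·(-15))/290 = -60/29; β = (78·(-15) − 10·(-150))/290 = 33/29.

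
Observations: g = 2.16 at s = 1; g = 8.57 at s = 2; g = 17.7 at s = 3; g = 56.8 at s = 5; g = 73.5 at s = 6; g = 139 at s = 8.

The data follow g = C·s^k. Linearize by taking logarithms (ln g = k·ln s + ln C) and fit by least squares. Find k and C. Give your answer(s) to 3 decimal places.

k = 2.002, C = 2.117

With ln gᵢ as the transformed response and ln sᵢ as the regressor:
Σln s = 7.2724, Σ(ln s)² = 11.8122, Σln g = 19.0632, Σln s·ln g = 29.1080.
Equations: 11.8122·k + 7.2724·ln C = 29.1080;  7.2724·k + 6·ln C = 19.0632.
Solving (det = 17.9853): k = 2.00235, ln C = 0.75023, so C = exp(0.75023) = 2.11748.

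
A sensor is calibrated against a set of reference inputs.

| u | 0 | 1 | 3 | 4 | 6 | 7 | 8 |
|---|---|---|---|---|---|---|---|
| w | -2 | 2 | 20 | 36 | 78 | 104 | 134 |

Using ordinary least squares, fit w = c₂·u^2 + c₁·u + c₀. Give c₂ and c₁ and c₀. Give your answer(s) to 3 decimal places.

The normal equations are: 8131·c₂ + 1163·c₁ + 175·c₀ = 17238;  1163·c₂ + 175·c₁ + 29·c₀ = 2474;  175·c₂ + 29·c₁ + 7·c₀ = 372.
(Σu^2·u^2 = 8131, Σu^2·u = 1163, Σu^2 = 175, Σu·u = 175, Σu = 29, Σ1 = 7, Σu^2·w = 17238, Σu·w = 2474, Σw = 372.)
Row-reducing yields c₂ = 15671/8283, c₁ = 15731/8283, c₀ = -508/251.

c₂ = 1.892, c₁ = 1.899, c₀ = -2.024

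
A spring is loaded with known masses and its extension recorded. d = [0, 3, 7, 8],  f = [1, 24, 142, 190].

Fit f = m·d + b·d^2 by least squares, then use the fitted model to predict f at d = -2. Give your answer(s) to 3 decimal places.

f̂ = 16.076

Entries of MᵀM: Σd·d = 122, Σd·d^2 = 882, Σd^2·d^2 = 6578.
And Σd·f = 2586, Σd^2·f = 19334.
Normal equations: [[122, 882]; [882, 6578]]·[m, b]ᵀ = [2586, 19334]ᵀ.
det = 122·6578 − 882² = 24592.
m = (2586·6578 − 882·19334)/24592 = -5235/3074; b = (122·19334 − 882·2586)/24592 = 9737/3074.
At d = -2: f̂ = (-5235/3074)·(-2) + (9737/3074)·(4) = 24709/1537.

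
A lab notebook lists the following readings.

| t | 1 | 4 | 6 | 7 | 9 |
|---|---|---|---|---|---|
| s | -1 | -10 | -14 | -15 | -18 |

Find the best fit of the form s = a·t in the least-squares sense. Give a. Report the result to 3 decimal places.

a = -2.142

Compute the Gram sums: Σt·t = 183.
And Σt·s = -392.
Hence a = -392 / 183 ≈ -2.14208.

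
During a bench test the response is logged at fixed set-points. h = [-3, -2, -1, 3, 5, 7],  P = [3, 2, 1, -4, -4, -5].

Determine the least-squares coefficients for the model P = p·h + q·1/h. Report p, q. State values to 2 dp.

Forming AᵀA = [[97, 6]; [6, 67589/44100]] and AᵀP = [-81, -614/105]ᵀ gives AᵀA·[p, q]ᵀ = AᵀP.
Eliminating q: (67589/44100)·(row 1) − 6·(row 2) gives (4968533/44100)·p = (67589/44100)·(-81) − 6·(-614/105) = -436381/4900, so p = -3927429/4968533.
Then q = ((-614/105) − 6·(-3927429/4968533))/(67589/44100) = -3581760/4968533.

p = -0.79, q = -0.72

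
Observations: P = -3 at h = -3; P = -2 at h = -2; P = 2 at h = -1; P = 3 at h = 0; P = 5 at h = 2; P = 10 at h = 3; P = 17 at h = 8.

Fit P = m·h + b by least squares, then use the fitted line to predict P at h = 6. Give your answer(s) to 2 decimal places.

With design matrix A, AᵀA = [[91, 7]; [7, 7]] and AᵀP = [187, 32]ᵀ.
det = 91·7 − 7² = 588.
m = (187·7 − 7·32)/588 = 155/84; b = (91·32 − 7·187)/588 = 229/84.
At h = 6: P̂ = (155/84)·(6) + (229/84)·(1) = 1159/84.

P̂ = 13.80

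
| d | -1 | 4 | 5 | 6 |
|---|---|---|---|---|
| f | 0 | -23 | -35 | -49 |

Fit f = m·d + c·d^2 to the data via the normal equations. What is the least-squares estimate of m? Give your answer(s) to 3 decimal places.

With design matrix X, XᵀX = [[78, 404]; [404, 2178]] and Xᵀf = [-561, -3007]ᵀ.
Eliminating c: 2178·(row 1) − 404·(row 2) gives 6668·m = 2178·(-561) − 404·(-3007) = -7030, so m = -3515/3334.
Then c = ((-3007) − 404·(-3515/3334))/2178 = -3951/3334.

m = -1.054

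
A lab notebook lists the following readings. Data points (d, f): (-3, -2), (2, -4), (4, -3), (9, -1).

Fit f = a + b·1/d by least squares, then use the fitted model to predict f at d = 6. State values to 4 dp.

f̂ = -2.5829

The normal system XᵀX·[a, b]ᵀ = Xᵀf is [[4, 19/36]; [19/36, 565/1296]]·[a, b]ᵀ = [-10, -79/36]ᵀ.
Eliminating b: (565/1296)·(row 1) − (19/36)·(row 2) gives (211/144)·a = (565/1296)·(-10) − (19/36)·(-79/36) = -461/144, so a = -461/211.
Then b = ((-79/36) − (19/36)·(-461/211))/(565/1296) = -504/211.
At d = 6: f̂ = (-461/211)·(1) + (-504/211)·(1/6) = -545/211.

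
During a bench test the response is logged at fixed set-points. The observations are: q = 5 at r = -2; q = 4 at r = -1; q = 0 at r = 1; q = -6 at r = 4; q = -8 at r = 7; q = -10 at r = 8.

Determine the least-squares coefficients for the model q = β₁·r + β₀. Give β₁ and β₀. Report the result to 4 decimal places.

Setting ∂/∂β₁ … = 0 gives: 135·β₁ + 17·β₀ = -174;  17·β₁ + 6·β₀ = -15.
(Σr·r = 135, Σr = 17, Σ1 = 6, Σr·q = -174, Σq = -15.)
Δ = 135·6 − 17² = 521.
β₁ = ((-174)·6 − 17·(-15))/521 = -789/521; β₀ = (135·(-15) − 17·(-174))/521 = 933/521.

β₁ = -1.5144, β₀ = 1.7908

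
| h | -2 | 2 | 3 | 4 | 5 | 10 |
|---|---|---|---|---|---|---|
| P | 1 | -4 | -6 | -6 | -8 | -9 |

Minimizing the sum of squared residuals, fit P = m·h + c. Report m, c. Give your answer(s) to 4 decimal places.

The normal system AᵀA·[m, c]ᵀ = AᵀP is [[158, 22]; [22, 6]]·[m, c]ᵀ = [-182, -32]ᵀ.
det = 158·6 − 22² = 464.
m = ((-182)·6 − 22·(-32))/464 = -97/116; c = (158·(-32) − 22·(-182))/464 = -263/116.

m = -0.8362, c = -2.2672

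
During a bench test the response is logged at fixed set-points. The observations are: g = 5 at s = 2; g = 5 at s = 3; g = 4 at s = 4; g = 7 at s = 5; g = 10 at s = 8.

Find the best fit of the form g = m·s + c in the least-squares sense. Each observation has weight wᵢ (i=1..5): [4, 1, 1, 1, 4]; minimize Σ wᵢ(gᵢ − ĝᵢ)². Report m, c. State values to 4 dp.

m = 0.8759, c = 2.7685

Forming MᵀWM = [[322, 52]; [52, 11]] and MᵀWg = [426, 76]ᵀ gives MᵀWM·[m, c]ᵀ = MᵀWg.
det = 322·11 − 52² = 838.
m = (426·11 − 52·76)/838 = 367/419; c = (322·76 − 52·426)/838 = 1160/419.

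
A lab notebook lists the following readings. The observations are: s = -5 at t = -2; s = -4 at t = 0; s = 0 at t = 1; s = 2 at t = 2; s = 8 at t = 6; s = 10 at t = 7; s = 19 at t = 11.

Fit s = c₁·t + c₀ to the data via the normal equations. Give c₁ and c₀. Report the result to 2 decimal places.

From the data, Σt·t = 215, Σt = 25, Σ1 = 7.
Right-hand side: Σt·s = 341, Σs = 30.
AᵀA·[c₁, c₀]ᵀ = Aᵀs becomes [[215, 25]; [25, 7]]·[c₁, c₀]ᵀ = [341, 30]ᵀ.
Determinant 215·7 − 25² = 880.
c₁ = (341·7 − 25·30)/880 = 1637/880; c₀ = (215·30 − 25·341)/880 = -415/176.

c₁ = 1.86, c₀ = -2.36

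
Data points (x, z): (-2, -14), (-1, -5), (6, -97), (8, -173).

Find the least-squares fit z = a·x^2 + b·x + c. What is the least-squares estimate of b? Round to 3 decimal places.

b = 0.678

Normal-equation sums: Σx^2·x^2 = 5409, Σx^2·x = 719, Σx^2 = 105, Σx·x = 105, Σx = 11, Σ1 = 4.
Moment sums: Σx^2·z = -14625, Σx·z = -1933, Σz = -289.
Inverting the 3×3 Gram matrix, [a, b, c]ᵀ = [-72829/26356, 17859/26356, -10393/6589]ᵀ.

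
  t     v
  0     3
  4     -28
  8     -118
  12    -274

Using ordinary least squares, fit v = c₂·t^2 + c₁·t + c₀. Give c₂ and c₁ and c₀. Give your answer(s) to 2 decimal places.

c₂ = -1.95, c₁ = 0.41, c₀ = 2.65

Entries of MᵀM: Σt^2·t^2 = 25088, Σt^2·t = 2304, Σt^2 = 224, Σt·t = 224, Σt = 24, Σ1 = 4.
And Σt^2·v = -47456, Σt·v = -4344, Σv = -417.
Solving the 3×3 system (Gaussian elimination) gives c₂ = -125/64, c₁ = 33/80, c₀ = 53/20.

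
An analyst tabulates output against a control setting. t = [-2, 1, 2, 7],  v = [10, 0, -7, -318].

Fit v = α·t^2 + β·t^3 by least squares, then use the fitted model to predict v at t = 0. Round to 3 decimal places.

From the data, Σt^2·t^2 = 2434, Σt^2·t^3 = 16808, Σt^3·t^3 = 117778.
Moment sums: Σt^2·v = -15570, Σt^3·v = -109210.
AᵀA·[α, β]ᵀ = Aᵀv becomes [[2434, 16808]; [16808, 117778]]·[α, β]ᵀ = [-15570, -109210]ᵀ.
det = 2434·117778 − 16808² = 4162788.
α = ((-15570)·117778 − 16808·(-109210))/4162788 = 449555/1040697; β = (2434·(-109210) − 16808·(-15570))/4162788 = -1029145/1040697.
At t = 0: v̂ = (449555/1040697)·(0) + (-1029145/1040697)·(0) = 0.

v̂ = 0.000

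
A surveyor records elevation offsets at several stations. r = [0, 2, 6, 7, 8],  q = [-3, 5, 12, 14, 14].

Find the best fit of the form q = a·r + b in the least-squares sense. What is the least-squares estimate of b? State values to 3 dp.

b = -1.229

From the data, Σr·r = 153, Σr = 23, Σ1 = 5.
Moment sums: Σr·q = 292, Σq = 42.
So MᵀM·[a, b]ᵀ = Mᵀq: [[153, 23]; [23, 5]]·[a, b]ᵀ = [292, 42]ᵀ.
Δ = 153·5 − 23² = 236.
a = (292·5 − 23·42)/236 = 247/118; b = (153·42 − 23·292)/236 = -145/118.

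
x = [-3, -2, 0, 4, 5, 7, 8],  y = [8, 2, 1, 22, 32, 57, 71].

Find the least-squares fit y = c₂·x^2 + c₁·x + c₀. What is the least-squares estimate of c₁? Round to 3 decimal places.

The normal system AᵀA·[c₂, c₁, c₀]ᵀ = Aᵀy is [[7475, 1009, 167]; [1009, 167, 19]; [167, 19, 7]]·[c₂, c₁, c₀]ᵀ = [8569, 1187, 193]ᵀ.
Inverting the 3×3 Gram matrix, [c₂, c₁, c₀]ᵀ = [51979/54907, 65198/54907, 96828/54907]ᵀ.

c₁ = 1.187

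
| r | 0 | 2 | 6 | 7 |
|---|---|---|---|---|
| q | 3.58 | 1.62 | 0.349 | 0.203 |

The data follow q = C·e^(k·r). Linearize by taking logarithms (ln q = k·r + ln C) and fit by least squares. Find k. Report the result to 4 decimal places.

k = -0.4024

Taking logs, ln q = k·r + ln C, so regress ln q on r.
AᵀA = [[89.0000, 15.0000]; [15.0000, 4]], rhs = [-16.5131, -0.8894]ᵀ  (here Σr = 15.0000, Σ(r)² = 89.0000, Σln q = -0.8894, Σr·ln q = -16.5131).
Slope k = (n·Σr·ln q − Σr·Σln q)/(n·Σ(r)² − (Σr)²) = (4·-16.5131 − 15.0000·-0.8894)/131.0000 = -0.40237; ln C = (Σln q − k·Σr)/n = 1.28653.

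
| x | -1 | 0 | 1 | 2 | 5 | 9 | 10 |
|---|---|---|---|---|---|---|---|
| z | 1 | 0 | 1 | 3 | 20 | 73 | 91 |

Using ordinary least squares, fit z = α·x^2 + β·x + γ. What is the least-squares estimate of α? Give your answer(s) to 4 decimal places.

α = 0.9792

Entries of AᵀA: Σx^2·x^2 = 17204, Σx^2·x = 1862, Σx^2 = 212, Σx·x = 212, Σx = 26, Σ1 = 7.
Right-hand side: Σx^2·z = 15527, Σx·z = 1673, Σz = 189.
Inverting the 3×3 Gram matrix, [α, β, γ]ᵀ = [102827/105014, -73867/105014, -2224/52507]ᵀ.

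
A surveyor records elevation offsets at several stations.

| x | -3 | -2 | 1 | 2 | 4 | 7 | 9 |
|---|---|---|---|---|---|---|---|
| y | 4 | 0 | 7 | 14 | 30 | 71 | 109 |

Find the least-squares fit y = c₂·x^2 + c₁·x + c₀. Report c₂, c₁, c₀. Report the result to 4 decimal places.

Compute the Gram sums: Σx^2·x^2 = 9332, Σx^2·x = 1110, Σx^2 = 164, Σx·x = 164, Σx = 18, Σ1 = 7.
Right-hand side: Σx^2·y = 12887, Σx·y = 1621, Σy = 235.
Row-reducing yields c₂ = 591825/603682, c₁ = 1753631/603682, c₀ = 945758/301841.

c₂ = 0.9804, c₁ = 2.9049, c₀ = 3.1333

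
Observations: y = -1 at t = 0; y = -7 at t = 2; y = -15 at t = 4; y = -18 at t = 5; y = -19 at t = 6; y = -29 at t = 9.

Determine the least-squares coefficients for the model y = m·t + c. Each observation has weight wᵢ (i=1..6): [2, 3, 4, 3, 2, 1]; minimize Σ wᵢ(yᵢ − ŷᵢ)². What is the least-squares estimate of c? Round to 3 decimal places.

c = -1.370

Sums needed: Σwᵢ·t·t = 304, Σwᵢ·t = 58, Σwᵢ·1 = 15.
Right-hand side: Σwᵢ·t·y = -1041, Σwᵢ·y = -204.
Eliminating c: 15·(row 1) − 58·(row 2) gives 1196·m = 15·(-1041) − 58·(-204) = -3783, so m = -291/92.
Then c = ((-204) − 58·(-291/92))/15 = -63/46.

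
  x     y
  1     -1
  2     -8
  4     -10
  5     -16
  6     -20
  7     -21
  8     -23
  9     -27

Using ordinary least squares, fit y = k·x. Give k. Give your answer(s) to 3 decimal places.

Setting ∂/∂k … = 0 gives: 276·k = -831.
(Σx·x = 276, Σx·y = -831.)
k = (-831)/276 = -3.01087.

k = -3.011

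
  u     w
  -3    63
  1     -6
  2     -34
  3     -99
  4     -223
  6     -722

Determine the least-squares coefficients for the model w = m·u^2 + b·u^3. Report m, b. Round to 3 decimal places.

m = -2.000, b = -3.007

The normal system MᵀM·[m, b]ᵀ = Mᵀw is [[1731, 8833]; [8833, 52275]]·[m, b]ᵀ = [-30026, -174876]ᵀ.
Eliminating b: 52275·(row 1) − 8833·(row 2) gives 12466136·m = 52275·(-30026) − 8833·(-174876) = -24929442, so m = -12464721/6233068.
Then b = ((-174876) − 8833·(-12464721/6233068))/52275 = -18745349/6233068.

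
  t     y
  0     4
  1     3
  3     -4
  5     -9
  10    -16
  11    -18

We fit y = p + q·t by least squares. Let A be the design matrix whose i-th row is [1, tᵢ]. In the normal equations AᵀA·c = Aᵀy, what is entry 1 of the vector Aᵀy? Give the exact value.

-40

Entry 1 ↔ basis 1, so (Aᵀy)_{1} = Σᵢ yᵢ = (1)·(4) + (1)·(3) + (1)·(-4) + (1)·(-9) + (1)·(-16) + (1)·(-18) = -40.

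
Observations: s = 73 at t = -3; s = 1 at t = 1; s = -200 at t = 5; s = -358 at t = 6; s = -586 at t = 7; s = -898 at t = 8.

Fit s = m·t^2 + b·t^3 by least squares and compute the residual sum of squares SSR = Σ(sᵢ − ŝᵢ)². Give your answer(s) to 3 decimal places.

From the data, Σt^2·t^2 = 8500, Σt^2·t^3 = 60234, Σt^3·t^3 = 442804.
Right-hand side: Σt^2·s = -103416, Σt^3·s = -765072.
So AᵀA·[m, b]ᵀ = Aᵀs: [[8500, 60234]; [60234, 442804]]·[m, b]ᵀ = [-103416, -765072]ᵀ.
Δ = 8500·442804 − 60234² = 135699244.
m = ((-103416)·442804 − 60234·(-765072))/135699244 = 72582096/33924811; b = (8500·(-765072) − 60234·(-103416))/135699244 = -68488164/33924811.
Residuals: -25908089/33924811, 29830879/33924811, -38494100/33924811, 35405630/33924811, 54978302/33924811, -43794454/33924811; SSR = 272279562/33924811.

SSR = 8.026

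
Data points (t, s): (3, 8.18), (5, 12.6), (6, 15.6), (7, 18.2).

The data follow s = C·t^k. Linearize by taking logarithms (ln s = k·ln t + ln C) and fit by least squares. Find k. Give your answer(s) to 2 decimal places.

With ln sᵢ as the transformed response and ln tᵢ as the regressor:
Over the data: Σln t = 6.4457, Σ(ln t)² = 10.7942, Σln s = 10.2841, Σln t·ln s = 16.9551.
Normal system: [[10.7942, 6.4457]; [6.4457, 4]]·[k, ln C]ᵀ = [16.9551, 10.2841]ᵀ.
Solving (det = 1.6295): k = 0.94027, ln C = 1.05584.

k = 0.94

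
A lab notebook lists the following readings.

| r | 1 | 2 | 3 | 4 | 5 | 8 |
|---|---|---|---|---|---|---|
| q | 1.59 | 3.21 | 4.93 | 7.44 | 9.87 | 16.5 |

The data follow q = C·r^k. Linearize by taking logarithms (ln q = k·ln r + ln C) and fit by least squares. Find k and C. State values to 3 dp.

Taking logs, ln q = k·ln r + ln C, so regress ln q on ln r.
XᵀX = [[10.5236, 6.8669]; [6.8669, 6]], rhs = [14.8574, 10.3251]ᵀ  (here Σln r = 6.8669, Σ(ln r)² = 10.5236, Σln q = 10.3251, Σln r·ln q = 14.8574).
Solving (det = 15.9867): k = 1.14112, ln C = 0.41484, so C = exp(0.41484) = 1.51413.

k = 1.141, C = 1.514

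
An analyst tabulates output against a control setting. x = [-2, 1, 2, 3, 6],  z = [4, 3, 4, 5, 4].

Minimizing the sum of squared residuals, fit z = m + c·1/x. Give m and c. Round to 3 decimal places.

Compute the Gram sums: Σ1 = 5, Σ1/x = 3/2, Σ1/x·1/x = 59/36.
And Σz = 20, Σ1/x·z = 16/3.
AᵀA·[m, c]ᵀ = Aᵀz becomes [[5, 3/2]; [3/2, 59/36]]·[m, c]ᵀ = [20, 16/3]ᵀ.
Δ = 5·(59/36) − (3/2)² = 107/18.
m = (20·(59/36) − (3/2)·(16/3))/(107/18) = 446/107; c = (5·(16/3) − (3/2)·20)/(107/18) = -60/107.

m = 4.168, c = -0.561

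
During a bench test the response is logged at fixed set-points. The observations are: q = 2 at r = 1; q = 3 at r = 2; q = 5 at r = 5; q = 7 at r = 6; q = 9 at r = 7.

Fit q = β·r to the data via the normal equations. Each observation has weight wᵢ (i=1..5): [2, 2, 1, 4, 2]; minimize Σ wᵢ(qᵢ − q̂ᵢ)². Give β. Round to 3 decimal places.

β = 1.209

Sums needed: Σwᵢ·r·r = 277.
And Σwᵢ·r·q = 335.
β = 335/277 = 1.20939.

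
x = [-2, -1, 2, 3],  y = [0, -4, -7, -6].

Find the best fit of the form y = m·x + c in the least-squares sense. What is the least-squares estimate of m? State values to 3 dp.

Entries of MᵀM: Σx·x = 18, Σx = 2, Σ1 = 4.
Right-hand side: Σx·y = -28, Σy = -17.
So MᵀM·[m, c]ᵀ = Mᵀy: [[18, 2]; [2, 4]]·[m, c]ᵀ = [-28, -17]ᵀ.
Determinant 18·4 − 2² = 68.
m = ((-28)·4 − 2·(-17))/68 = -39/34; c = (18·(-17) − 2·(-28))/68 = -125/34.

m = -1.147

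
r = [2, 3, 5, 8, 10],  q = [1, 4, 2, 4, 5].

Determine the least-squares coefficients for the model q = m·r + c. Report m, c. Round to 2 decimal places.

m = 0.36, c = 1.17

The normal system AᵀA·[m, c]ᵀ = Aᵀq is [[202, 28]; [28, 5]]·[m, c]ᵀ = [106, 16]ᵀ.
Δ = 202·5 − 28² = 226.
m = (106·5 − 28·16)/226 = 41/113; c = (202·16 − 28·106)/226 = 132/113.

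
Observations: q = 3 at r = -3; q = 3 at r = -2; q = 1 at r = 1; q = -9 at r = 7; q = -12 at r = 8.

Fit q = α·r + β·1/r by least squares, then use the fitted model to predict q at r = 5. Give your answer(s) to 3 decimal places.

Sums needed: Σr·r = 127, Σr·1/r = 5, Σ1/r·1/r = 39433/28224.
Moment sums: Σr·q = -173, Σ1/r·q = -30/7.
So AᵀA·[α, β]ᵀ = Aᵀq: [[127, 5]; [5, 39433/28224]]·[α, β]ᵀ = [-173, -30/7]ᵀ.
det = 127·(39433/28224) − 5² = 4302391/28224.
α = ((-173)·(39433/28224) − 5·(-30/7))/(4302391/28224) = -6217109/4302391; β = (127·(-30/7) − 5·(-173))/(4302391/28224) = 9051840/4302391.
At r = 5: q̂ = (-6217109/4302391)·(5) + (9051840/4302391)·(1/5) = -29275177/4302391.

q̂ = -6.804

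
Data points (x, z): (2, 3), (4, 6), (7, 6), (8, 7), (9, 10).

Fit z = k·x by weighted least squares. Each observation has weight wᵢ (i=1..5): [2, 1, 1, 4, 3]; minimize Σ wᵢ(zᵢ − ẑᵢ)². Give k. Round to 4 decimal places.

k = 1.0000

Entries of MᵀWM: Σwᵢ·x·x = 572.
Right-hand side: Σwᵢ·x·z = 572.
Hence k = 572 / 572 ≈ 1.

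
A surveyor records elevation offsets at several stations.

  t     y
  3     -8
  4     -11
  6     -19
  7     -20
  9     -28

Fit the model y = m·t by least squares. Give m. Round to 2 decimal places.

With design matrix X, XᵀX = [[191]] and Xᵀy = [-574]ᵀ.
Hence m = -574 / 191 ≈ -3.00524.

m = -3.01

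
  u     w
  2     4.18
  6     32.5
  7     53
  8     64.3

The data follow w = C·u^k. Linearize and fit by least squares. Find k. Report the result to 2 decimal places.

k = 1.97

Let Y = ln w. Fitting Y = k·ln u + ln C by least squares:
AᵀA = [[11.8015, 6.5103]; [6.5103, 4]], rhs = [23.6127, 13.0454]ᵀ  (here Σln u = 6.5103, Σ(ln u)² = 11.8015, Σln w = 13.0454, Σln u·ln w = 23.6127).
Solving (det = 4.8225): k = 1.97443, ln C = 0.04784.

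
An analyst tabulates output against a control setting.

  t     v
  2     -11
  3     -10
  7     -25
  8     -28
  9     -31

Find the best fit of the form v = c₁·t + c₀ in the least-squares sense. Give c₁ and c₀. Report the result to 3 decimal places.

Forming AᵀA = [[207, 29]; [29, 5]] and Aᵀv = [-730, -105]ᵀ gives AᵀA·[c₁, c₀]ᵀ = Aᵀv.
Determinant 207·5 − 29² = 194.
c₁ = ((-730)·5 − 29·(-105))/194 = -605/194; c₀ = (207·(-105) − 29·(-730))/194 = -565/194.

c₁ = -3.119, c₀ = -2.912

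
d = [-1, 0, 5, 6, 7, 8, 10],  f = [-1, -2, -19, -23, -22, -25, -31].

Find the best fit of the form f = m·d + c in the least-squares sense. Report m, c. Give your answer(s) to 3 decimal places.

m = -2.810, c = -3.521

Forming AᵀA = [[275, 35]; [35, 7]] and Aᵀf = [-896, -123]ᵀ gives AᵀA·[m, c]ᵀ = Aᵀf.
Determinant 275·7 − 35² = 700.
m = ((-896)·7 − 35·(-123))/700 = -281/100; c = (275·(-123) − 35·(-896))/700 = -493/140.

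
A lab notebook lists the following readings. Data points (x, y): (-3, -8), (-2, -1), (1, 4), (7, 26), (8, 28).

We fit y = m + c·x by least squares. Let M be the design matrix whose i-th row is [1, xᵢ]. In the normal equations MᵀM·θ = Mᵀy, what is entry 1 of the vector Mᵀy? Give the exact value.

49

Entry 1 ↔ basis 1, so (Mᵀy)_{1} = Σᵢ yᵢ = (1)·(-8) + (1)·(-1) + (1)·(4) + (1)·(26) + (1)·(28) = 49.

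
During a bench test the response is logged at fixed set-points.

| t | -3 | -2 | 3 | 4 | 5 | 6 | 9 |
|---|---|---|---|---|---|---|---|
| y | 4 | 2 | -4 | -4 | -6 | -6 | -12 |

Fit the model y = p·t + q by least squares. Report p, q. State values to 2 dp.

p = -1.23, q = 0.15

Sums needed: Σt·t = 180, Σt = 22, Σ1 = 7.
Moment sums: Σt·y = -218, Σy = -26.
Normal equations: [[180, 22]; [22, 7]]·[p, q]ᵀ = [-218, -26]ᵀ.
Determinant 180·7 − 22² = 776.
p = ((-218)·7 − 22·(-26))/776 = -477/388; q = (180·(-26) − 22·(-218))/776 = 29/194.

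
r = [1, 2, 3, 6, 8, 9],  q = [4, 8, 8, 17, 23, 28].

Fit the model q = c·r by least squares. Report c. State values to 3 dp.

The normal equations are: 195·c = 582.
(Σr·r = 195, Σr·q = 582.)
c = 582/195 = 2.98462.

c = 2.985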